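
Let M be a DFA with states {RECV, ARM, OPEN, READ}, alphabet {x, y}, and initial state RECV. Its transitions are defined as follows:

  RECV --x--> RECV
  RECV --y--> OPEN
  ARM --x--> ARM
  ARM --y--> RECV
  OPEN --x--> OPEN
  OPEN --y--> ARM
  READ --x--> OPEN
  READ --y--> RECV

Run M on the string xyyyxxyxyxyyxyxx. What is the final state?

ARM

start at RECV
read 'x': RECV → RECV
read 'y': RECV → OPEN
read 'y': OPEN → ARM
read 'y': ARM → RECV
read 'x': RECV → RECV
read 'x': RECV → RECV
read 'y': RECV → OPEN
read 'x': OPEN → OPEN
read 'y': OPEN → ARM
read 'x': ARM → ARM
read 'y': ARM → RECV
read 'y': RECV → OPEN
read 'x': OPEN → OPEN
read 'y': OPEN → ARM
read 'x': ARM → ARM
read 'x': ARM → ARM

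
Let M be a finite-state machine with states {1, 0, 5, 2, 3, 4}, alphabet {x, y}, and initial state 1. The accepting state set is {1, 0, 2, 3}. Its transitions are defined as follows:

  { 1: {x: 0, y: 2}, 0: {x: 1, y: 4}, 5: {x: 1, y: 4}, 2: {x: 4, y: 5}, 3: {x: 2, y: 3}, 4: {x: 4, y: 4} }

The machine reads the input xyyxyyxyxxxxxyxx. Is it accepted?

No

Trace: 1 -x-> 0 -y-> 4 -y-> 4 -x-> 4 -y-> 4 -y-> 4 -x-> 4 -y-> 4 -x-> 4 -x-> 4 -x-> 4 -x-> 4 -x-> 4 -y-> 4 -x-> 4 -x-> 4
End state 4 is not accepting.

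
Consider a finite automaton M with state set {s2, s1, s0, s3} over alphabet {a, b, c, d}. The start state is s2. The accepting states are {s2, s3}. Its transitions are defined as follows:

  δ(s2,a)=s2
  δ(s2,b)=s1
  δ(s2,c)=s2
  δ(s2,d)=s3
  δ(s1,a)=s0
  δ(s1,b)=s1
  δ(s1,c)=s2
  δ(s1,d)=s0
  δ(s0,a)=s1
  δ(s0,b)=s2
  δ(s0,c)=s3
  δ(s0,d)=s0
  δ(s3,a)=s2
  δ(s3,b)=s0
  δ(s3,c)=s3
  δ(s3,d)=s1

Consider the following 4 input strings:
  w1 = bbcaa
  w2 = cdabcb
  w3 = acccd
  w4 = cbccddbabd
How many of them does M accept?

w1:
  start at s2
  read 'b': s2 → s1
  read 'b': s1 → s1
  read 'c': s1 → s2
  read 'a': s2 → s2
  read 'a': s2 → s2
  end s2, accepted
w2:
  start at s2
  read 'c': s2 → s2
  read 'd': s2 → s3
  read 'a': s3 → s2
  read 'b': s2 → s1
  read 'c': s1 → s2
  read 'b': s2 → s1
  end s1, rejected
w3:
  start at s2
  read 'a': s2 → s2
  read 'c': s2 → s2
  read 'c': s2 → s2
  read 'c': s2 → s2
  read 'd': s2 → s3
  end s3, accepted
w4:
  start at s2
  read 'c': s2 → s2
  read 'b': s2 → s1
  read 'c': s1 → s2
  read 'c': s2 → s2
  read 'd': s2 → s3
  read 'd': s3 → s1
  read 'b': s1 → s1
  read 'a': s1 → s0
  read 'b': s0 → s2
  read 'd': s2 → s3
  end s3, accepted

3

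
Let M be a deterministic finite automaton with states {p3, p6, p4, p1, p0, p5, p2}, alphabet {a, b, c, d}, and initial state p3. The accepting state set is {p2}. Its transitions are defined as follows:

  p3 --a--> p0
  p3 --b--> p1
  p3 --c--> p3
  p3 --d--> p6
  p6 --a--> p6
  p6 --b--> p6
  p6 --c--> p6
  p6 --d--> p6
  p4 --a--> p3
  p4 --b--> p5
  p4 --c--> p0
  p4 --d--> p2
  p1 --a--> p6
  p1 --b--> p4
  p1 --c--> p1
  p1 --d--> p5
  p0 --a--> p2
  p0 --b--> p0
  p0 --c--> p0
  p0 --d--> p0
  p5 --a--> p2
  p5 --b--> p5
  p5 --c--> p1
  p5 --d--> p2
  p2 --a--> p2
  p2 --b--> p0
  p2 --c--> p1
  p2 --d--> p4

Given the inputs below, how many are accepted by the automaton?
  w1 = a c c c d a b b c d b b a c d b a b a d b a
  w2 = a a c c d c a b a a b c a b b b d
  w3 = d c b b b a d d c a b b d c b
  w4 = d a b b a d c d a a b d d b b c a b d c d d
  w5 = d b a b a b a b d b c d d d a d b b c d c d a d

w1:
  start at p3
  read 'a': p3 → p0
  read 'c': p0 → p0
  read 'c': p0 → p0
  read 'c': p0 → p0
  read 'd': p0 → p0
  read 'a': p0 → p2
  read 'b': p2 → p0
  read 'b': p0 → p0
  read 'c': p0 → p0
  read 'd': p0 → p0
  read 'b': p0 → p0
  read 'b': p0 → p0
  read 'a': p0 → p2
  read 'c': p2 → p1
  read 'd': p1 → p5
  read 'b': p5 → p5
  read 'a': p5 → p2
  read 'b': p2 → p0
  read 'a': p0 → p2
  read 'd': p2 → p4
  read 'b': p4 → p5
  read 'a': p5 → p2
  end p2, accepted
w2:
  start at p3
  read 'a': p3 → p0
  read 'a': p0 → p2
  read 'c': p2 → p1
  read 'c': p1 → p1
  read 'd': p1 → p5
  read 'c': p5 → p1
  read 'a': p1 → p6
  read 'b': p6 → p6
  read 'a': p6 → p6
  read 'a': p6 → p6
  read 'b': p6 → p6
  read 'c': p6 → p6
  read 'a': p6 → p6
  read 'b': p6 → p6
  read 'b': p6 → p6
  read 'b': p6 → p6
  read 'd': p6 → p6
  end p6, rejected
w3:
  start at p3
  read 'd': p3 → p6
  read 'c': p6 → p6
  read 'b': p6 → p6
  read 'b': p6 → p6
  read 'b': p6 → p6
  read 'a': p6 → p6
  read 'd': p6 → p6
  read 'd': p6 → p6
  read 'c': p6 → p6
  read 'a': p6 → p6
  read 'b': p6 → p6
  read 'b': p6 → p6
  read 'd': p6 → p6
  read 'c': p6 → p6
  read 'b': p6 → p6
  end p6, rejected
w4:
  start at p3
  read 'd': p3 → p6
  read 'a': p6 → p6
  read 'b': p6 → p6
  read 'b': p6 → p6
  read 'a': p6 → p6
  read 'd': p6 → p6
  read 'c': p6 → p6
  read 'd': p6 → p6
  read 'a': p6 → p6
  read 'a': p6 → p6
  read 'b': p6 → p6
  read 'd': p6 → p6
  read 'd': p6 → p6
  read 'b': p6 → p6
  read 'b': p6 → p6
  read 'c': p6 → p6
  read 'a': p6 → p6
  read 'b': p6 → p6
  read 'd': p6 → p6
  read 'c': p6 → p6
  read 'd': p6 → p6
  read 'd': p6 → p6
  end p6, rejected
w5:
  start at p3
  read 'd': p3 → p6
  read 'b': p6 → p6
  read 'a': p6 → p6
  read 'b': p6 → p6
  read 'a': p6 → p6
  read 'b': p6 → p6
  read 'a': p6 → p6
  read 'b': p6 → p6
  read 'd': p6 → p6
  read 'b': p6 → p6
  read 'c': p6 → p6
  read 'd': p6 → p6
  read 'd': p6 → p6
  read 'd': p6 → p6
  read 'a': p6 → p6
  read 'd': p6 → p6
  read 'b': p6 → p6
  read 'b': p6 → p6
  read 'c': p6 → p6
  read 'd': p6 → p6
  read 'c': p6 → p6
  read 'd': p6 → p6
  read 'a': p6 → p6
  read 'd': p6 → p6
  end p6, rejected

1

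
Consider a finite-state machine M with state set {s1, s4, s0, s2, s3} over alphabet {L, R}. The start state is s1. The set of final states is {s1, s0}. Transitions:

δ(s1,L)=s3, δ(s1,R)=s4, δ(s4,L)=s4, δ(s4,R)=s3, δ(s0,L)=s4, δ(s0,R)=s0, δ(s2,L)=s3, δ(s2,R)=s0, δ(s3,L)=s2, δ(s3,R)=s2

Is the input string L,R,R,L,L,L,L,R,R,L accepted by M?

No

start at s1
read 'L': s1 → s3
read 'R': s3 → s2
read 'R': s2 → s0
read 'L': s0 → s4
read 'L': s4 → s4
read 'L': s4 → s4
read 'L': s4 → s4
read 'R': s4 → s3
read 'R': s3 → s2
read 'L': s2 → s3
End state s3 is not accepting.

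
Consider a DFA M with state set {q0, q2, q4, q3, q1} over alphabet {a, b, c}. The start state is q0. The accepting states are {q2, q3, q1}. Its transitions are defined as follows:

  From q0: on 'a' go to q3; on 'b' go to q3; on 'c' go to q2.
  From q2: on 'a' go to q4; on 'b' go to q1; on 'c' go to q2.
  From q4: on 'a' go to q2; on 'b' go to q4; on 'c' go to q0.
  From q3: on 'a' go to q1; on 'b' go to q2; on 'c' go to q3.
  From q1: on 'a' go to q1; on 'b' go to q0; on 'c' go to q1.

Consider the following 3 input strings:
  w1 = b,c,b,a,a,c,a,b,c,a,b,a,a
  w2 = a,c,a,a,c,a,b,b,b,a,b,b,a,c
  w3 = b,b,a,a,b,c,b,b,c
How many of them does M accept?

3

w1: Trace: q0 -b-> q3 -c-> q3 -b-> q2 -a-> q4 -a-> q2 -c-> q2 -a-> q4 -b-> q4 -c-> q0 -a-> q3 -b-> q2 -a-> q4 -a-> q2  → end q2, accepted
w2: Trace: q0 -a-> q3 -c-> q3 -a-> q1 -a-> q1 -c-> q1 -a-> q1 -b-> q0 -b-> q3 -b-> q2 -a-> q4 -b-> q4 -b-> q4 -a-> q2 -c-> q2  → end q2, accepted
w3: Trace: q0 -b-> q3 -b-> q2 -a-> q4 -a-> q2 -b-> q1 -c-> q1 -b-> q0 -b-> q3 -c-> q3  → end q3, accepted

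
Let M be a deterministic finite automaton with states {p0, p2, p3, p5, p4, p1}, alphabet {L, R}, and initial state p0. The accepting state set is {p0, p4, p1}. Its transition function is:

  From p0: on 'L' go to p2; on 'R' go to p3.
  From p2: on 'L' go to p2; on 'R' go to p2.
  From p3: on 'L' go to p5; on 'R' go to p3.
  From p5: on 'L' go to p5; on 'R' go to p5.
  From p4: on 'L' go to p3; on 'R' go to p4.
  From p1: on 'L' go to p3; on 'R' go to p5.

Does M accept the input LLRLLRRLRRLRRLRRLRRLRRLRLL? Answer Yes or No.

p0 → p2 → p2 → p2 → p2 → p2 → p2 → p2 → p2 → p2 → p2 → p2 → p2 → p2 → p2 → p2 → p2 → p2 → p2 → p2 → p2 → p2 → p2 → p2 → p2 → p2 → p2
End state p2 is not accepting.

No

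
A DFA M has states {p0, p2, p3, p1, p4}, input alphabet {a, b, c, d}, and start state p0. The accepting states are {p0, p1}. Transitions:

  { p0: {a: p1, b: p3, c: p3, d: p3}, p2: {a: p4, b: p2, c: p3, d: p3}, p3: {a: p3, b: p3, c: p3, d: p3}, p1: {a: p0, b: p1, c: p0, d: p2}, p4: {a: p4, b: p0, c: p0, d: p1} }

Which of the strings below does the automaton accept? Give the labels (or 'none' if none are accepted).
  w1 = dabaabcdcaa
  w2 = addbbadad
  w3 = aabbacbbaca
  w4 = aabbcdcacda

none

w1: Trace: p0 -d-> p3 -a-> p3 -b-> p3 -a-> p3 -a-> p3 -b-> p3 -c-> p3 -d-> p3 -c-> p3 -a-> p3 -a-> p3  → end p3, rejected
w2: Trace: p0 -a-> p1 -d-> p2 -d-> p3 -b-> p3 -b-> p3 -a-> p3 -d-> p3 -a-> p3 -d-> p3  → end p3, rejected
w3: Trace: p0 -a-> p1 -a-> p0 -b-> p3 -b-> p3 -a-> p3 -c-> p3 -b-> p3 -b-> p3 -a-> p3 -c-> p3 -a-> p3  → end p3, rejected
w4: Trace: p0 -a-> p1 -a-> p0 -b-> p3 -b-> p3 -c-> p3 -d-> p3 -c-> p3 -a-> p3 -c-> p3 -d-> p3 -a-> p3  → end p3, rejected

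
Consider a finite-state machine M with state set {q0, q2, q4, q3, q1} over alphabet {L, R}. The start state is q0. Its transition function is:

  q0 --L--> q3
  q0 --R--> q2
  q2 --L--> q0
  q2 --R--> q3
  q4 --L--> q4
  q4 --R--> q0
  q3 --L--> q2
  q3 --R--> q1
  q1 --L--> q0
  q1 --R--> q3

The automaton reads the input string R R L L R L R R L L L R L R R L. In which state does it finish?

q2

Trace: q0 -R-> q2 -R-> q3 -L-> q2 -L-> q0 -R-> q2 -L-> q0 -R-> q2 -R-> q3 -L-> q2 -L-> q0 -L-> q3 -R-> q1 -L-> q0 -R-> q2 -R-> q3 -L-> q2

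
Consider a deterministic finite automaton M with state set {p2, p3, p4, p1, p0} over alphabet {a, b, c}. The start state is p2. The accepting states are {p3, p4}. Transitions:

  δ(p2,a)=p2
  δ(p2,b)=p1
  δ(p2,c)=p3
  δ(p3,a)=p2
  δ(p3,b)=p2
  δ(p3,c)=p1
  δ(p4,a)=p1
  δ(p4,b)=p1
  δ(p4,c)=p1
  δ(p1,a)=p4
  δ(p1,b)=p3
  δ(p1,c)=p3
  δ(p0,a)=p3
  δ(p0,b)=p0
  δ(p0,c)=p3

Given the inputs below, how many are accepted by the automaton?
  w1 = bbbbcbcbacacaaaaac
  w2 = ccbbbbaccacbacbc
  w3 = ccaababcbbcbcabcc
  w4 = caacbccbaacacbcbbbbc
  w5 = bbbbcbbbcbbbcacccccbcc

w1:
  start at p2
  read 'b': p2 → p1
  read 'b': p1 → p3
  read 'b': p3 → p2
  read 'b': p2 → p1
  read 'c': p1 → p3
  read 'b': p3 → p2
  read 'c': p2 → p3
  read 'b': p3 → p2
  read 'a': p2 → p2
  read 'c': p2 → p3
  read 'a': p3 → p2
  read 'c': p2 → p3
  read 'a': p3 → p2
  read 'a': p2 → p2
  read 'a': p2 → p2
  read 'a': p2 → p2
  read 'a': p2 → p2
  read 'c': p2 → p3
  end p3, accepted
w2:
  start at p2
  read 'c': p2 → p3
  read 'c': p3 → p1
  read 'b': p1 → p3
  read 'b': p3 → p2
  read 'b': p2 → p1
  read 'b': p1 → p3
  read 'a': p3 → p2
  read 'c': p2 → p3
  read 'c': p3 → p1
  read 'a': p1 → p4
  read 'c': p4 → p1
  read 'b': p1 → p3
  read 'a': p3 → p2
  read 'c': p2 → p3
  read 'b': p3 → p2
  read 'c': p2 → p3
  end p3, accepted
w3:
  start at p2
  read 'c': p2 → p3
  read 'c': p3 → p1
  read 'a': p1 → p4
  read 'a': p4 → p1
  read 'b': p1 → p3
  read 'a': p3 → p2
  read 'b': p2 → p1
  read 'c': p1 → p3
  read 'b': p3 → p2
  read 'b': p2 → p1
  read 'c': p1 → p3
  read 'b': p3 → p2
  read 'c': p2 → p3
  read 'a': p3 → p2
  read 'b': p2 → p1
  read 'c': p1 → p3
  read 'c': p3 → p1
  end p1, rejected
w4:
  start at p2
  read 'c': p2 → p3
  read 'a': p3 → p2
  read 'a': p2 → p2
  read 'c': p2 → p3
  read 'b': p3 → p2
  read 'c': p2 → p3
  read 'c': p3 → p1
  read 'b': p1 → p3
  read 'a': p3 → p2
  read 'a': p2 → p2
  read 'c': p2 → p3
  read 'a': p3 → p2
  read 'c': p2 → p3
  read 'b': p3 → p2
  read 'c': p2 → p3
  read 'b': p3 → p2
  read 'b': p2 → p1
  read 'b': p1 → p3
  read 'b': p3 → p2
  read 'c': p2 → p3
  end p3, accepted
w5:
  start at p2
  read 'b': p2 → p1
  read 'b': p1 → p3
  read 'b': p3 → p2
  read 'b': p2 → p1
  read 'c': p1 → p3
  read 'b': p3 → p2
  read 'b': p2 → p1
  read 'b': p1 → p3
  read 'c': p3 → p1
  read 'b': p1 → p3
  read 'b': p3 → p2
  read 'b': p2 → p1
  read 'c': p1 → p3
  read 'a': p3 → p2
  read 'c': p2 → p3
  read 'c': p3 → p1
  read 'c': p1 → p3
  read 'c': p3 → p1
  read 'c': p1 → p3
  read 'b': p3 → p2
  read 'c': p2 → p3
  read 'c': p3 → p1
  end p1, rejected

3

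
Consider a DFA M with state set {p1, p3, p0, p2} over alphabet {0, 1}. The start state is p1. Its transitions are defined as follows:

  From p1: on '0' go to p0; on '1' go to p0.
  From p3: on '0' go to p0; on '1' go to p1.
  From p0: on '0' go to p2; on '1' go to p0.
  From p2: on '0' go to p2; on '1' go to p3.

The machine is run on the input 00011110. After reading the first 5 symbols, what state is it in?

p1

start at p1
read '0': p1 → p0
read '0': p0 → p2
read '0': p2 → p2
read '1': p2 → p3
read '1': p3 → p1
After 5 symbols: p1.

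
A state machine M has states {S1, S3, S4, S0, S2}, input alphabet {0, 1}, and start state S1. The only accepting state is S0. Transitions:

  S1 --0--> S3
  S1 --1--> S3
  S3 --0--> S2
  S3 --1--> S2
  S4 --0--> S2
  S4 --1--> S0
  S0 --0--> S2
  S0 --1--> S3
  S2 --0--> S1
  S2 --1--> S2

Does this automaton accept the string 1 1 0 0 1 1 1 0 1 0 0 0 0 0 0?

S1 → S3 → S2 → S1 → S3 → S2 → S2 → S2 → S1 → S3 → S2 → S1 → S3 → S2 → S1 → S3
End state S3 is not accepting.

No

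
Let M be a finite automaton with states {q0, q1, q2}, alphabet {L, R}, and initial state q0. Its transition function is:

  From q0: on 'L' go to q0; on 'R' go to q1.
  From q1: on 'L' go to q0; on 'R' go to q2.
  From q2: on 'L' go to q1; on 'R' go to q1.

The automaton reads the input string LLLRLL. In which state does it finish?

q0

Trace: q0 -L-> q0 -L-> q0 -L-> q0 -R-> q1 -L-> q0 -L-> q0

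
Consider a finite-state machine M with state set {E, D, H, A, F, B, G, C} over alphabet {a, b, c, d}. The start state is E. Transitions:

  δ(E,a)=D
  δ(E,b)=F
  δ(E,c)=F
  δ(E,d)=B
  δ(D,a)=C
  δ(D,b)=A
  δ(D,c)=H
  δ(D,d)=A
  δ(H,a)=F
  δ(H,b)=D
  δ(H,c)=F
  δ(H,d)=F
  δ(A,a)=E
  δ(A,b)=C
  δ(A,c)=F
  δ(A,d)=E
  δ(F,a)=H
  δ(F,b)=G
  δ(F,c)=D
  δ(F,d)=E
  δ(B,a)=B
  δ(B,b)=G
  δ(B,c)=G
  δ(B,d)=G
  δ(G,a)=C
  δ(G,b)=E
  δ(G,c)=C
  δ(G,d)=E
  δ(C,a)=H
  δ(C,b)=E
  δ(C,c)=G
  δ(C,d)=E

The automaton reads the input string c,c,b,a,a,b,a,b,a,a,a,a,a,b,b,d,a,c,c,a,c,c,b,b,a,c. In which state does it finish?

F

E → F → D → A → E → D → A → E → F → H → F → H → F → H → D → A → E → D → H → F → H → F → D → A → C → H → F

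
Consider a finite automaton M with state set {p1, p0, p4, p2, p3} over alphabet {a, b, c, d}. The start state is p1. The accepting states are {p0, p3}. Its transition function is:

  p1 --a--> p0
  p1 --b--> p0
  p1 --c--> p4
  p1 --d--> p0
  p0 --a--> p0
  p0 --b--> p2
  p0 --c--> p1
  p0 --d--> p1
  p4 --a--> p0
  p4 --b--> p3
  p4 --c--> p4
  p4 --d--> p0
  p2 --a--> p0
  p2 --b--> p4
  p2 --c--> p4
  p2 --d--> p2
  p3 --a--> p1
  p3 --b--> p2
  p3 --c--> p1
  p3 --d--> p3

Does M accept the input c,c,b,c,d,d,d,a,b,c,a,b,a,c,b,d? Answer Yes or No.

No

start at p1
read 'c': p1 → p4
read 'c': p4 → p4
read 'b': p4 → p3
read 'c': p3 → p1
read 'd': p1 → p0
read 'd': p0 → p1
read 'd': p1 → p0
read 'a': p0 → p0
read 'b': p0 → p2
read 'c': p2 → p4
read 'a': p4 → p0
read 'b': p0 → p2
read 'a': p2 → p0
read 'c': p0 → p1
read 'b': p1 → p0
read 'd': p0 → p1
End state p1 is not accepting.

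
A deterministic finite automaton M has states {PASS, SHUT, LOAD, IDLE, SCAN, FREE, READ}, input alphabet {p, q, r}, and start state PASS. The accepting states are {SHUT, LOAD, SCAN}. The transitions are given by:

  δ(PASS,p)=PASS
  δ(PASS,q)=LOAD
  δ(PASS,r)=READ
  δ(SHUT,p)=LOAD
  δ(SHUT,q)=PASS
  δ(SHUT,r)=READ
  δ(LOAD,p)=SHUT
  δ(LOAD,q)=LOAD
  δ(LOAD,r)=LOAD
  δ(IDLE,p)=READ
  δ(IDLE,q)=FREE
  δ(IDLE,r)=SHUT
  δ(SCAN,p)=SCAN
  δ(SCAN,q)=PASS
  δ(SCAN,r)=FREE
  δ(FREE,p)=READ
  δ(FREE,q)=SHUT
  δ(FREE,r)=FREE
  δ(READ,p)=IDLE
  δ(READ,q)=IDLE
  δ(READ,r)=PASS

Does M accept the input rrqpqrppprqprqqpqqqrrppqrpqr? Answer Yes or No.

No

PASS → READ → PASS → LOAD → SHUT → PASS → READ → IDLE → READ → IDLE → SHUT → PASS → PASS → READ → IDLE → FREE → READ → IDLE → FREE → SHUT → READ → PASS → PASS → PASS → LOAD → LOAD → SHUT → PASS → READ
End state READ is not accepting.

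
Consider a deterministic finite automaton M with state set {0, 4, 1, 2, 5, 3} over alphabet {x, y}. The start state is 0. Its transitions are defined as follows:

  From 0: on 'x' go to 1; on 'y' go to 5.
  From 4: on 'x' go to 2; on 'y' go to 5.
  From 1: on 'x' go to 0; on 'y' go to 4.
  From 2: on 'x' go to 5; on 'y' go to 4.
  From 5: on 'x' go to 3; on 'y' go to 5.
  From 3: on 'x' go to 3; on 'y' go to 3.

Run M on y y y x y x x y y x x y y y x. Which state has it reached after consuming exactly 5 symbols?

0 → 5 → 5 → 5 → 3 → 3
After 5 symbols: 3.

3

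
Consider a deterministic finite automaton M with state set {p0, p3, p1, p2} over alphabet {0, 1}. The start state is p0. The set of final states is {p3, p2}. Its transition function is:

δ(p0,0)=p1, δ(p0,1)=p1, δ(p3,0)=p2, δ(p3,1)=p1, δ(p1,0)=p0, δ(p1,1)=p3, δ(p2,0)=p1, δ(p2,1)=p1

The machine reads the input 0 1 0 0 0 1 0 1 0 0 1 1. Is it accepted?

No

Trace: p0 -0-> p1 -1-> p3 -0-> p2 -0-> p1 -0-> p0 -1-> p1 -0-> p0 -1-> p1 -0-> p0 -0-> p1 -1-> p3 -1-> p1
End state p1 is not accepting.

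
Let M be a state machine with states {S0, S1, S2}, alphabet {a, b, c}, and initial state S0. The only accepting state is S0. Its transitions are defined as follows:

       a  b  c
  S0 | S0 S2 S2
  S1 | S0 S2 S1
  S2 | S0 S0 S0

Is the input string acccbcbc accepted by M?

Trace: S0 -a-> S0 -c-> S2 -c-> S0 -c-> S2 -b-> S0 -c-> S2 -b-> S0 -c-> S2
End state S2 is not accepting.

No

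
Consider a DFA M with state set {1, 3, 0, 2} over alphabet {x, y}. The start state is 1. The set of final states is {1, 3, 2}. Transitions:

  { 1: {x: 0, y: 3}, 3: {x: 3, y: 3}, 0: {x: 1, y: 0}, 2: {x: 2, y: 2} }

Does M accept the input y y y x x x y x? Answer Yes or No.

Yes

Trace: 1 -y-> 3 -y-> 3 -y-> 3 -x-> 3 -x-> 3 -x-> 3 -y-> 3 -x-> 3
End state 3 is accepting.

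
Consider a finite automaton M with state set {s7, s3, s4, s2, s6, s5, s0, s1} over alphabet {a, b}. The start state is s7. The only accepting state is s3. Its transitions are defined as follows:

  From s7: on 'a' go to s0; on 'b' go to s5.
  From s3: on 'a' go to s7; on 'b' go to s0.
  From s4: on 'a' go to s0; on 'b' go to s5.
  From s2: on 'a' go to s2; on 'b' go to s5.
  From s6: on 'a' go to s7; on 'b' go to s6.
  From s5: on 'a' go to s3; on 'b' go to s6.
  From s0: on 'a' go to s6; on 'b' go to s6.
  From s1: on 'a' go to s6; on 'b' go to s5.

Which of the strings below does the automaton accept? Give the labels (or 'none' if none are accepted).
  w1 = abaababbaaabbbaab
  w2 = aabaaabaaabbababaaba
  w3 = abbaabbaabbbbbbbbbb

w1: s7 → s0 → s6 → s7 → s0 → s6 → s7 → s5 → s6 → s7 → s0 → s6 → s6 → s6 → s6 → s7 → s0 → s6  → end s6, rejected
w2: s7 → s0 → s6 → s6 → s7 → s0 → s6 → s6 → s7 → s0 → s6 → s6 → s6 → s7 → s5 → s3 → s0 → s6 → s7 → s5 → s3  → end s3, accepted
w3: s7 → s0 → s6 → s6 → s7 → s0 → s6 → s6 → s7 → s0 → s6 → s6 → s6 → s6 → s6 → s6 → s6 → s6 → s6 → s6  → end s6, rejected

w2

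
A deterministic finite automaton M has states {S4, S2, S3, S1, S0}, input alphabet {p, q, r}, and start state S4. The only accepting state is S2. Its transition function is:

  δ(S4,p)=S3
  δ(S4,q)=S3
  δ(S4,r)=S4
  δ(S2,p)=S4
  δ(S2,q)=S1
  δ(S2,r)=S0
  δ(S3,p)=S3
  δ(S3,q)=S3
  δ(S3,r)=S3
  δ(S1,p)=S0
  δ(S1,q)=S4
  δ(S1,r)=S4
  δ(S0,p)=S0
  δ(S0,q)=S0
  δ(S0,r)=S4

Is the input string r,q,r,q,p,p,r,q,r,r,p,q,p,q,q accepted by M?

start at S4
read 'r': S4 → S4
read 'q': S4 → S3
read 'r': S3 → S3
read 'q': S3 → S3
read 'p': S3 → S3
read 'p': S3 → S3
read 'r': S3 → S3
read 'q': S3 → S3
read 'r': S3 → S3
read 'r': S3 → S3
read 'p': S3 → S3
read 'q': S3 → S3
read 'p': S3 → S3
read 'q': S3 → S3
read 'q': S3 → S3
End state S3 is not accepting.

No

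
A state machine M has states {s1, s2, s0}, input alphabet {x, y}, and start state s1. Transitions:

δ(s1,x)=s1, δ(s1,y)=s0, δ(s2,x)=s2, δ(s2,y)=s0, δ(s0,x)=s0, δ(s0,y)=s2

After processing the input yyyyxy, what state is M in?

s0

s1 → s0 → s2 → s0 → s2 → s2 → s0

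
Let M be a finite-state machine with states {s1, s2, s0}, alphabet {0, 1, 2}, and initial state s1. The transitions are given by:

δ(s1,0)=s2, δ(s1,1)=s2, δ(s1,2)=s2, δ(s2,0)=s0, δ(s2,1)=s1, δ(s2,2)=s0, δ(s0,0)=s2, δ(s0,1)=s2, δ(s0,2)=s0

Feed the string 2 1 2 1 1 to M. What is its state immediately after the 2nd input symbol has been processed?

start at s1
read '2': s1 → s2
read '1': s2 → s1
After 2 symbols: s1.

s1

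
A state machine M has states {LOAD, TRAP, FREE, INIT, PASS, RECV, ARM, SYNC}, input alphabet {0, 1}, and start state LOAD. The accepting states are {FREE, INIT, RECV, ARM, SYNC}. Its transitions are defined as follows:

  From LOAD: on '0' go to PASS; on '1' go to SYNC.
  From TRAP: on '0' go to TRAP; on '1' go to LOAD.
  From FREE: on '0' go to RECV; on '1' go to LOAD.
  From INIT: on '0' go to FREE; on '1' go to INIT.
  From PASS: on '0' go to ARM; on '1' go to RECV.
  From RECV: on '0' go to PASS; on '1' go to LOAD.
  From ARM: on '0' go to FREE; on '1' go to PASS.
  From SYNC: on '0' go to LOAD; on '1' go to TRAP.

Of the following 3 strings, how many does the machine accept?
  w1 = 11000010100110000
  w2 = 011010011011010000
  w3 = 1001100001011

w1: Trace: LOAD -1-> SYNC -1-> TRAP -0-> TRAP -0-> TRAP -0-> TRAP -0-> TRAP -1-> LOAD -0-> PASS -1-> RECV -0-> PASS -0-> ARM -1-> PASS -1-> RECV -0-> PASS -0-> ARM -0-> FREE -0-> RECV  → end RECV, accepted
w2: Trace: LOAD -0-> PASS -1-> RECV -1-> LOAD -0-> PASS -1-> RECV -0-> PASS -0-> ARM -1-> PASS -1-> RECV -0-> PASS -1-> RECV -1-> LOAD -0-> PASS -1-> RECV -0-> PASS -0-> ARM -0-> FREE -0-> RECV  → end RECV, accepted
w3: Trace: LOAD -1-> SYNC -0-> LOAD -0-> PASS -1-> RECV -1-> LOAD -0-> PASS -0-> ARM -0-> FREE -0-> RECV -1-> LOAD -0-> PASS -1-> RECV -1-> LOAD  → end LOAD, rejected

2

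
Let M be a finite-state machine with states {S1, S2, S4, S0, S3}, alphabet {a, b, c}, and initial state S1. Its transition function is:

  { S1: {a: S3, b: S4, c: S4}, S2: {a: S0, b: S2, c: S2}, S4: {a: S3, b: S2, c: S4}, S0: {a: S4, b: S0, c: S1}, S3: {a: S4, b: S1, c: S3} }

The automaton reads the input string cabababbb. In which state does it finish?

S2

start at S1
read 'c': S1 → S4
read 'a': S4 → S3
read 'b': S3 → S1
read 'a': S1 → S3
read 'b': S3 → S1
read 'a': S1 → S3
read 'b': S3 → S1
read 'b': S1 → S4
read 'b': S4 → S2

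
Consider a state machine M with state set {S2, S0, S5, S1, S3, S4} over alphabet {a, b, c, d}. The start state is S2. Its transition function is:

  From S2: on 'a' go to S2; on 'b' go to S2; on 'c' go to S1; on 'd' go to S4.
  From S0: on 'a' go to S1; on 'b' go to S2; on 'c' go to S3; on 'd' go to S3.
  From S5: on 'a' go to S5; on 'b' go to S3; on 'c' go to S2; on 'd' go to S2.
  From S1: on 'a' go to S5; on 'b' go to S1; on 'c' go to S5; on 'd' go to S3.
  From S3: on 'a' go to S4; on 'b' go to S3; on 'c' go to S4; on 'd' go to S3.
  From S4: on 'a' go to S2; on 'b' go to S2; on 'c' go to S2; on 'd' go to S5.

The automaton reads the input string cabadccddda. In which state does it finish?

Trace: S2 -c-> S1 -a-> S5 -b-> S3 -a-> S4 -d-> S5 -c-> S2 -c-> S1 -d-> S3 -d-> S3 -d-> S3 -a-> S4

S4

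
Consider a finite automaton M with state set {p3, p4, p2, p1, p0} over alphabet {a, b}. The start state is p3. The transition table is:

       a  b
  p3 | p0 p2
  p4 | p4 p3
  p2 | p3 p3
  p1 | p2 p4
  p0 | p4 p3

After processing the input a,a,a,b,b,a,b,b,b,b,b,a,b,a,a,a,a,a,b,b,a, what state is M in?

p3

Trace: p3 -a-> p0 -a-> p4 -a-> p4 -b-> p3 -b-> p2 -a-> p3 -b-> p2 -b-> p3 -b-> p2 -b-> p3 -b-> p2 -a-> p3 -b-> p2 -a-> p3 -a-> p0 -a-> p4 -a-> p4 -a-> p4 -b-> p3 -b-> p2 -a-> p3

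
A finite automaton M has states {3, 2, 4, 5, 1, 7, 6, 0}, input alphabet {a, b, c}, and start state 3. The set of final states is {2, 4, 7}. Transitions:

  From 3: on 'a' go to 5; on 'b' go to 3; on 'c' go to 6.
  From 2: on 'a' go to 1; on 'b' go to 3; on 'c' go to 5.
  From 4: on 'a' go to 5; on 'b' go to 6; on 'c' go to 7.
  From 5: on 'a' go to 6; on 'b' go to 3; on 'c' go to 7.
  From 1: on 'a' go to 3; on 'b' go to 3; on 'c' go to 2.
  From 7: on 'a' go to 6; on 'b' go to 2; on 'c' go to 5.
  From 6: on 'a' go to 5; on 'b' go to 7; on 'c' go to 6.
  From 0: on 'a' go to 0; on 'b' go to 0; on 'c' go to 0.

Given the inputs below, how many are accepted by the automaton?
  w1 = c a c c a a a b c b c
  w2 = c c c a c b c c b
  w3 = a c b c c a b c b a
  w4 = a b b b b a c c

w1: 3 → 6 → 5 → 7 → 5 → 6 → 5 → 6 → 7 → 5 → 3 → 6  → end 6, rejected
w2: 3 → 6 → 6 → 6 → 5 → 7 → 2 → 5 → 7 → 2  → end 2, accepted
w3: 3 → 5 → 7 → 2 → 5 → 7 → 6 → 7 → 5 → 3 → 5  → end 5, rejected
w4: 3 → 5 → 3 → 3 → 3 → 3 → 5 → 7 → 5  → end 5, rejected

1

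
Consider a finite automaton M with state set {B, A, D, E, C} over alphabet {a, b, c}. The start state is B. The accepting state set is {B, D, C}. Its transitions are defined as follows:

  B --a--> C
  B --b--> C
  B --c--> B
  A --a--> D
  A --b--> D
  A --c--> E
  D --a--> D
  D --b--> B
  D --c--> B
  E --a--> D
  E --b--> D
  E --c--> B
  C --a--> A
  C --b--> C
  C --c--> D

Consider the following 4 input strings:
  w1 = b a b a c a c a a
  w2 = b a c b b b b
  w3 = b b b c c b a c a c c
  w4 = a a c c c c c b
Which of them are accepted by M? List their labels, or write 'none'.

w1, w2, w3, w4

w1: B → C → A → D → D → B → C → D → D → D  → end D, accepted
w2: B → C → A → E → D → B → C → C  → end C, accepted
w3: B → C → C → C → D → B → C → A → E → D → B → B  → end B, accepted
w4: B → C → A → E → B → B → B → B → C  → end C, accepted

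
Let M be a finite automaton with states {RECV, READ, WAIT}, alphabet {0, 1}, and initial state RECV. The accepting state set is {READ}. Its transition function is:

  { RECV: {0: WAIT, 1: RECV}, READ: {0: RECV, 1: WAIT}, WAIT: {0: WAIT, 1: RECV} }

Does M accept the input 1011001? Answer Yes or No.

No

Trace: RECV -1-> RECV -0-> WAIT -1-> RECV -1-> RECV -0-> WAIT -0-> WAIT -1-> RECV
End state RECV is not accepting.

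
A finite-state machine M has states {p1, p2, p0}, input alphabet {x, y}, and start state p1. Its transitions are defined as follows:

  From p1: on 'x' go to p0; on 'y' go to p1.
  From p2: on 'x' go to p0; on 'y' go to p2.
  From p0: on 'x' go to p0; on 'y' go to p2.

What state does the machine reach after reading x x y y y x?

p1 → p0 → p0 → p2 → p2 → p2 → p0

p0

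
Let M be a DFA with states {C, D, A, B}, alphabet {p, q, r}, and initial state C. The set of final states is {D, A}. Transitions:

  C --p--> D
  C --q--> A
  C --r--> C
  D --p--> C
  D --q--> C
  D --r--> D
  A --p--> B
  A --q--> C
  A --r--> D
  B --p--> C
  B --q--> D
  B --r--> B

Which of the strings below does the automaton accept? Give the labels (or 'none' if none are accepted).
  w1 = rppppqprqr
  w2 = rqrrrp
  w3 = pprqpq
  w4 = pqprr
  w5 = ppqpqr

w1: C → C → D → C → D → C → A → B → B → D → D  → end D, accepted
w2: C → C → A → D → D → D → C  → end C, rejected
w3: C → D → C → C → A → B → D  → end D, accepted
w4: C → D → C → D → D → D  → end D, accepted
w5: C → D → C → A → B → D → D  → end D, accepted

w1, w3, w4, w5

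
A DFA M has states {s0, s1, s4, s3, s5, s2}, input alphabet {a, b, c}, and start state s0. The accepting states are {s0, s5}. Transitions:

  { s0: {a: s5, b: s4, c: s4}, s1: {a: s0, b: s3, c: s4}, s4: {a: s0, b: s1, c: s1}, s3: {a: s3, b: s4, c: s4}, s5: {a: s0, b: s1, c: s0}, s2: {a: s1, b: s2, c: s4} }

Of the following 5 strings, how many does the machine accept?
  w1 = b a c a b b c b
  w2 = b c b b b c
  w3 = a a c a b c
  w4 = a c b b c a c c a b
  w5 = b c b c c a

w1: s0 → s4 → s0 → s4 → s0 → s4 → s1 → s4 → s1  → end s1, rejected
w2: s0 → s4 → s1 → s3 → s4 → s1 → s4  → end s4, rejected
w3: s0 → s5 → s0 → s4 → s0 → s4 → s1  → end s1, rejected
w4: s0 → s5 → s0 → s4 → s1 → s4 → s0 → s4 → s1 → s0 → s4  → end s4, rejected
w5: s0 → s4 → s1 → s3 → s4 → s1 → s0  → end s0, accepted

1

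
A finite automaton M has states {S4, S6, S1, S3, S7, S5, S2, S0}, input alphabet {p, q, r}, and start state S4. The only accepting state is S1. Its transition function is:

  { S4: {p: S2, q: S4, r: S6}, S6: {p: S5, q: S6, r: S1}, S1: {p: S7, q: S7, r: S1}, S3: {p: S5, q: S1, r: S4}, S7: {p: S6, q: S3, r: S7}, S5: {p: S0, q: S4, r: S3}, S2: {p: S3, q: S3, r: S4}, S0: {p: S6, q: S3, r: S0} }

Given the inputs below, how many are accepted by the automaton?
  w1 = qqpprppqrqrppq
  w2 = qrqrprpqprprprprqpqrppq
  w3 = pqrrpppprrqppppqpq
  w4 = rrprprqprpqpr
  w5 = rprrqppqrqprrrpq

1

w1: Trace: S4 -q-> S4 -q-> S4 -p-> S2 -p-> S3 -r-> S4 -p-> S2 -p-> S3 -q-> S1 -r-> S1 -q-> S7 -r-> S7 -p-> S6 -p-> S5 -q-> S4  → end S4, rejected
w2: Trace: S4 -q-> S4 -r-> S6 -q-> S6 -r-> S1 -p-> S7 -r-> S7 -p-> S6 -q-> S6 -p-> S5 -r-> S3 -p-> S5 -r-> S3 -p-> S5 -r-> S3 -p-> S5 -r-> S3 -q-> S1 -p-> S7 -q-> S3 -r-> S4 -p-> S2 -p-> S3 -q-> S1  → end S1, accepted
w3: Trace: S4 -p-> S2 -q-> S3 -r-> S4 -r-> S6 -p-> S5 -p-> S0 -p-> S6 -p-> S5 -r-> S3 -r-> S4 -q-> S4 -p-> S2 -p-> S3 -p-> S5 -p-> S0 -q-> S3 -p-> S5 -q-> S4  → end S4, rejected
w4: Trace: S4 -r-> S6 -r-> S1 -p-> S7 -r-> S7 -p-> S6 -r-> S1 -q-> S7 -p-> S6 -r-> S1 -p-> S7 -q-> S3 -p-> S5 -r-> S3  → end S3, rejected
w5: Trace: S4 -r-> S6 -p-> S5 -r-> S3 -r-> S4 -q-> S4 -p-> S2 -p-> S3 -q-> S1 -r-> S1 -q-> S7 -p-> S6 -r-> S1 -r-> S1 -r-> S1 -p-> S7 -q-> S3  → end S3, rejected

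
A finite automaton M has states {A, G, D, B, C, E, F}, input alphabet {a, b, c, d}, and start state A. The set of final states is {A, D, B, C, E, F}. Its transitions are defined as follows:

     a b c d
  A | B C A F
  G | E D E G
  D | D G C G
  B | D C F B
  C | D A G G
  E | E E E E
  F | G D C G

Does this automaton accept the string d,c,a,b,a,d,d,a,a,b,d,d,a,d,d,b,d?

A → F → C → D → G → E → E → E → E → E → E → E → E → E → E → E → E → E
End state E is accepting.

Yes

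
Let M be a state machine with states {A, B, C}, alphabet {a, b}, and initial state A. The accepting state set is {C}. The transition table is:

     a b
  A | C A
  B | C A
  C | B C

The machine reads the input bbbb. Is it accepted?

No

Trace: A -b-> A -b-> A -b-> A -b-> A
End state A is not accepting.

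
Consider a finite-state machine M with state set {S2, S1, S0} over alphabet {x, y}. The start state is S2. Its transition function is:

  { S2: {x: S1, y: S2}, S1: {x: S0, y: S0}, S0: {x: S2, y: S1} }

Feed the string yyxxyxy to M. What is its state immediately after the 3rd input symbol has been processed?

S1

start at S2
read 'y': S2 → S2
read 'y': S2 → S2
read 'x': S2 → S1
After 3 symbols: S1.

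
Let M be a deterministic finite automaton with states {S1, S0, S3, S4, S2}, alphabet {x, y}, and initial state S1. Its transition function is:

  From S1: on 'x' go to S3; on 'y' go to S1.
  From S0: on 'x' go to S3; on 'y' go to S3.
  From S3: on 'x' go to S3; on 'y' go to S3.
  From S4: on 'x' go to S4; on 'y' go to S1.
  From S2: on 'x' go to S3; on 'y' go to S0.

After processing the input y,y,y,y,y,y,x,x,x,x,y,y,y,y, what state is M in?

S3

Trace: S1 -y-> S1 -y-> S1 -y-> S1 -y-> S1 -y-> S1 -y-> S1 -x-> S3 -x-> S3 -x-> S3 -x-> S3 -y-> S3 -y-> S3 -y-> S3 -y-> S3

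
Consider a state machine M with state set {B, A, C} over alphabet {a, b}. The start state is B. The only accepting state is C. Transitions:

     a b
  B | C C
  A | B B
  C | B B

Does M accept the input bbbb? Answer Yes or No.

No

Trace: B -b-> C -b-> B -b-> C -b-> B
End state B is not accepting.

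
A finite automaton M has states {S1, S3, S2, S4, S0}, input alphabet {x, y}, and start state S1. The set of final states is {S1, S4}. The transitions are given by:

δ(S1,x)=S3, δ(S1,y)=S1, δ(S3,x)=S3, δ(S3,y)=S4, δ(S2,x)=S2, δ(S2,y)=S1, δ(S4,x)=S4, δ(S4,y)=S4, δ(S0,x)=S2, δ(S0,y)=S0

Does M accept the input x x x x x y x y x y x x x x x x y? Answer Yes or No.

S1 → S3 → S3 → S3 → S3 → S3 → S4 → S4 → S4 → S4 → S4 → S4 → S4 → S4 → S4 → S4 → S4 → S4
End state S4 is accepting.

Yes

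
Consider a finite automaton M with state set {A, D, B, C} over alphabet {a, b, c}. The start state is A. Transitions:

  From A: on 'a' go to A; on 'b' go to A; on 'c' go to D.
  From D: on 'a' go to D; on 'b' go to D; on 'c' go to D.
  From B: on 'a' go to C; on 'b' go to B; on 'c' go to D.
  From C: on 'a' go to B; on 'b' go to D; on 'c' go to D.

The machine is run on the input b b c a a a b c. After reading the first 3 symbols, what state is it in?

D

start at A
read 'b': A → A
read 'b': A → A
read 'c': A → D
After 3 symbols: D.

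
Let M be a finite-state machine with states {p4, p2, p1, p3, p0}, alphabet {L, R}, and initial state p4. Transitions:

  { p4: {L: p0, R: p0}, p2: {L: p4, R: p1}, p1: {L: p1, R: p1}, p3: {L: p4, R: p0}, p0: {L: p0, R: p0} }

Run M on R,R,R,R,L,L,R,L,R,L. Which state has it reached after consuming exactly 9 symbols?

p0

p4 → p0 → p0 → p0 → p0 → p0 → p0 → p0 → p0 → p0
After 9 symbols: p0.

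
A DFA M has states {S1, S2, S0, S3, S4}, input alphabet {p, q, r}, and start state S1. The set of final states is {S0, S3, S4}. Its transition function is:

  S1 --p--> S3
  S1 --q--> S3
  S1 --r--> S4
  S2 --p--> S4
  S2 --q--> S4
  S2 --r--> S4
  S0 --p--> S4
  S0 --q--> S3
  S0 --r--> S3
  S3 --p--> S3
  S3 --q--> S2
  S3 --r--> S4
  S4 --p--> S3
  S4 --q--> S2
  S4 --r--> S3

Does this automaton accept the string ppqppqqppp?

start at S1
read 'p': S1 → S3
read 'p': S3 → S3
read 'q': S3 → S2
read 'p': S2 → S4
read 'p': S4 → S3
read 'q': S3 → S2
read 'q': S2 → S4
read 'p': S4 → S3
read 'p': S3 → S3
read 'p': S3 → S3
End state S3 is accepting.

Yes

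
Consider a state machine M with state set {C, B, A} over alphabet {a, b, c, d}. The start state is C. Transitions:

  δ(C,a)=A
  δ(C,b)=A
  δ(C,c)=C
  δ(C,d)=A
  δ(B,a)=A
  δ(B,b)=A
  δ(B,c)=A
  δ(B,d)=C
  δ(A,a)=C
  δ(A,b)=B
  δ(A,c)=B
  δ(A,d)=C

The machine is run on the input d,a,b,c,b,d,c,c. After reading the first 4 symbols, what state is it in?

start at C
read 'd': C → A
read 'a': A → C
read 'b': C → A
read 'c': A → B
After 4 symbols: B.

B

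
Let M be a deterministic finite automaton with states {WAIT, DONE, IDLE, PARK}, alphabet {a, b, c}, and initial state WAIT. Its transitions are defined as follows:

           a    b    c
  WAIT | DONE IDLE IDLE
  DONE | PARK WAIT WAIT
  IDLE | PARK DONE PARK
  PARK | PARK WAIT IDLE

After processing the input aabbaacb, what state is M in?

Trace: WAIT -a-> DONE -a-> PARK -b-> WAIT -b-> IDLE -a-> PARK -a-> PARK -c-> IDLE -b-> DONE

DONE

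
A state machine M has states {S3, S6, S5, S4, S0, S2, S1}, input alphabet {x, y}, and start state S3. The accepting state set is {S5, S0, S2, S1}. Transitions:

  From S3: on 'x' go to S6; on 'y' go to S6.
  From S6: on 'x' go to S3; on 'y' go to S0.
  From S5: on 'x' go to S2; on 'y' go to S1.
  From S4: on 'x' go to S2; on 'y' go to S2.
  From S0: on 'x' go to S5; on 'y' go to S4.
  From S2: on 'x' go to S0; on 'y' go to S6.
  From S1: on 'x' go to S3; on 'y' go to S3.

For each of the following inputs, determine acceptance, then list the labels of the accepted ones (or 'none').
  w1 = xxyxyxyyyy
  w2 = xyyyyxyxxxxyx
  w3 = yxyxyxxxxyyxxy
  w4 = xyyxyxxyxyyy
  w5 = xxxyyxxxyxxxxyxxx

w1:
  start at S3
  read 'x': S3 → S6
  read 'x': S6 → S3
  read 'y': S3 → S6
  read 'x': S6 → S3
  read 'y': S3 → S6
  read 'x': S6 → S3
  read 'y': S3 → S6
  read 'y': S6 → S0
  read 'y': S0 → S4
  read 'y': S4 → S2
  end S2, accepted
w2:
  start at S3
  read 'x': S3 → S6
  read 'y': S6 → S0
  read 'y': S0 → S4
  read 'y': S4 → S2
  read 'y': S2 → S6
  read 'x': S6 → S3
  read 'y': S3 → S6
  read 'x': S6 → S3
  read 'x': S3 → S6
  read 'x': S6 → S3
  read 'x': S3 → S6
  read 'y': S6 → S0
  read 'x': S0 → S5
  end S5, accepted
w3:
  start at S3
  read 'y': S3 → S6
  read 'x': S6 → S3
  read 'y': S3 → S6
  read 'x': S6 → S3
  read 'y': S3 → S6
  read 'x': S6 → S3
  read 'x': S3 → S6
  read 'x': S6 → S3
  read 'x': S3 → S6
  read 'y': S6 → S0
  read 'y': S0 → S4
  read 'x': S4 → S2
  read 'x': S2 → S0
  read 'y': S0 → S4
  end S4, rejected
w4:
  start at S3
  read 'x': S3 → S6
  read 'y': S6 → S0
  read 'y': S0 → S4
  read 'x': S4 → S2
  read 'y': S2 → S6
  read 'x': S6 → S3
  read 'x': S3 → S6
  read 'y': S6 → S0
  read 'x': S0 → S5
  read 'y': S5 → S1
  read 'y': S1 → S3
  read 'y': S3 → S6
  end S6, rejected
w5:
  start at S3
  read 'x': S3 → S6
  read 'x': S6 → S3
  read 'x': S3 → S6
  read 'y': S6 → S0
  read 'y': S0 → S4
  read 'x': S4 → S2
  read 'x': S2 → S0
  read 'x': S0 → S5
  read 'y': S5 → S1
  read 'x': S1 → S3
  read 'x': S3 → S6
  read 'x': S6 → S3
  read 'x': S3 → S6
  read 'y': S6 → S0
  read 'x': S0 → S5
  read 'x': S5 → S2
  read 'x': S2 → S0
  end S0, accepted

w1, w2, w5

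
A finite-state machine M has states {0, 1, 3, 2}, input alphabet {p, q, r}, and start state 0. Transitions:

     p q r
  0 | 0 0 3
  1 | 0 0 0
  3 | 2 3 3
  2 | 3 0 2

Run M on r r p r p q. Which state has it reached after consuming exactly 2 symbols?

3

0 → 3 → 3
After 2 symbols: 3.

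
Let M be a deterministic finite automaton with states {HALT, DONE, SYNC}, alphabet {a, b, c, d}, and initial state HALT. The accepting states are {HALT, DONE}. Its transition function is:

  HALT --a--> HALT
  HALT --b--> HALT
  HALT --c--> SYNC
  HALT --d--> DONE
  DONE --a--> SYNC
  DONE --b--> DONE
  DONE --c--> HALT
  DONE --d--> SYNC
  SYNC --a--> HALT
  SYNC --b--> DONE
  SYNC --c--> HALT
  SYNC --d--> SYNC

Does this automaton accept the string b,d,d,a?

Trace: HALT -b-> HALT -d-> DONE -d-> SYNC -a-> HALT
End state HALT is accepting.

Yes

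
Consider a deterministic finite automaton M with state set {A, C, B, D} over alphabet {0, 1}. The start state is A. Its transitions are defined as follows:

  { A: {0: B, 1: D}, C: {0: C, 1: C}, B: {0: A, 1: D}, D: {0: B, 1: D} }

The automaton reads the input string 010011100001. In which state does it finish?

start at A
read '0': A → B
read '1': B → D
read '0': D → B
read '0': B → A
read '1': A → D
read '1': D → D
read '1': D → D
read '0': D → B
read '0': B → A
read '0': A → B
read '0': B → A
read '1': A → D

D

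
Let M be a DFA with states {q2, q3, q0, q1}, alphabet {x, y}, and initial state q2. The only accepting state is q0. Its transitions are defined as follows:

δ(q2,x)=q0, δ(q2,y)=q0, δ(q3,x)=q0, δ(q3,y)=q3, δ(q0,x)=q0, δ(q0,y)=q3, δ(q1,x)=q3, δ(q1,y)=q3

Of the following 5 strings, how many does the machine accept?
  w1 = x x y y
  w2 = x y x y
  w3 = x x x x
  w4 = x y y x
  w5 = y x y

2

w1: q2 → q0 → q0 → q3 → q3  → end q3, rejected
w2: q2 → q0 → q3 → q0 → q3  → end q3, rejected
w3: q2 → q0 → q0 → q0 → q0  → end q0, accepted
w4: q2 → q0 → q3 → q3 → q0  → end q0, accepted
w5: q2 → q0 → q0 → q3  → end q3, rejected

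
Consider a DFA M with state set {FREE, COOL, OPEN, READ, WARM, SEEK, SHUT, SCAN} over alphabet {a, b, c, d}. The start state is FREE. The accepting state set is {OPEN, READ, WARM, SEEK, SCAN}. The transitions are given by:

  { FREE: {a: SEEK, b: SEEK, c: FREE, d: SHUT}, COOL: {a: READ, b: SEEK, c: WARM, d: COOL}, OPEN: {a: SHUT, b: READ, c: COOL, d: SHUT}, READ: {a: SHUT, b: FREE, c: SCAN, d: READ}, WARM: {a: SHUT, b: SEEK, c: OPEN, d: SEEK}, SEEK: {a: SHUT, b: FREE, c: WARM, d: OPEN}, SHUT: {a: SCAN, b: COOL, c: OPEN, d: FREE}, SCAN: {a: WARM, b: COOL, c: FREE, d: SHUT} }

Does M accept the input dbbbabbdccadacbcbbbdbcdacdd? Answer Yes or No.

start at FREE
read 'd': FREE → SHUT
read 'b': SHUT → COOL
read 'b': COOL → SEEK
read 'b': SEEK → FREE
read 'a': FREE → SEEK
read 'b': SEEK → FREE
read 'b': FREE → SEEK
read 'd': SEEK → OPEN
read 'c': OPEN → COOL
read 'c': COOL → WARM
read 'a': WARM → SHUT
read 'd': SHUT → FREE
read 'a': FREE → SEEK
read 'c': SEEK → WARM
read 'b': WARM → SEEK
read 'c': SEEK → WARM
read 'b': WARM → SEEK
read 'b': SEEK → FREE
read 'b': FREE → SEEK
read 'd': SEEK → OPEN
read 'b': OPEN → READ
read 'c': READ → SCAN
read 'd': SCAN → SHUT
read 'a': SHUT → SCAN
read 'c': SCAN → FREE
read 'd': FREE → SHUT
read 'd': SHUT → FREE
End state FREE is not accepting.

No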